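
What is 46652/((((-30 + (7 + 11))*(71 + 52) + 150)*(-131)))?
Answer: 23326/86853 ≈ 0.26857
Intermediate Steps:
46652/((((-30 + (7 + 11))*(71 + 52) + 150)*(-131))) = 46652/((((-30 + 18)*123 + 150)*(-131))) = 46652/(((-12*123 + 150)*(-131))) = 46652/(((-1476 + 150)*(-131))) = 46652/((-1326*(-131))) = 46652/173706 = 46652*(1/173706) = 23326/86853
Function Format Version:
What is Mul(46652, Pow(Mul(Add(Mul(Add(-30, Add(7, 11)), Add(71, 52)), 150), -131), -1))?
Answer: Rational(23326, 86853) ≈ 0.26857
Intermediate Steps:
Mul(46652, Pow(Mul(Add(Mul(Add(-30, Add(7, 11)), Add(71, 52)), 150), -131), -1)) = Mul(46652, Pow(Mul(Add(Mul(Add(-30, 18), 123), 150), -131), -1)) = Mul(46652, Pow(Mul(Add(Mul(-12, 123), 150), -131), -1)) = Mul(46652, Pow(Mul(Add(-1476, 150), -131), -1)) = Mul(46652, Pow(Mul(-1326, -131), -1)) = Mul(46652, Pow(173706, -1)) = Mul(46652, Rational(1, 173706)) = Rational(23326, 86853)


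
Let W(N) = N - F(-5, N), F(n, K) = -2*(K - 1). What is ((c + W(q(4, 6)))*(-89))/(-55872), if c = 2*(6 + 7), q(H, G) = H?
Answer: 89/1552 ≈ 0.057345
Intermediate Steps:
c = 26 (c = 2*13 = 26)
F(n, K) = 2 - 2*K (F(n, K) = -2*(-1 + K) = 2 - 2*K)
W(N) = -2 + 3*N (W(N) = N - (2 - 2*N) = N + (-2 + 2*N) = -2 + 3*N)
((c + W(q(4, 6)))*(-89))/(-55872) = ((26 + (-2 + 3*4))*(-89))/(-55872) = ((26 + (-2 + 12))*(-89))*(-1/55872) = ((26 + 10)*(-89))*(-1/55872) = (36*(-89))*(-1/55872) = -3204*(-1/55872) = 89/1552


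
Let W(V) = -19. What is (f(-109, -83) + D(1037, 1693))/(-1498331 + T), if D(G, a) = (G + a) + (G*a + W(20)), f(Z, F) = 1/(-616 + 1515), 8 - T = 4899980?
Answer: -1580758449/5752074397 ≈ -0.27482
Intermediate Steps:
T = -4899972 (T = 8 - 1*4899980 = 8 - 4899980 = -4899972)
f(Z, F) = 1/899
D(G, a) = -19 + G + a + G*a (D(G, a) = (G + a) + (G*a - 19) = (G + a) + (-19 + G*a) = -19 + G + a + G*a)
(f(-109, -83) + D(1037, 1693))/(-1498331 + T) = (1/899 + (-19 + 1037 + 1693 + 1037*1693))/(-1498331 - 4899972) = (1/899 + (-19 + 1037 + 1693 + 1755641))/(-6398303) = (1/899 + 1758352)*(-1/6398303) = (1580758449/899)*(-1/6398303) = -1580758449/5752074397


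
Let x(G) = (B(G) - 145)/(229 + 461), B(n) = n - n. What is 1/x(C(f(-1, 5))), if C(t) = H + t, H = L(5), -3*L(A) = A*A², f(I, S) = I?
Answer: -138/29 ≈ -4.7586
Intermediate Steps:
B(n) = 0
L(A) = -A³/3 (L(A) = -A*A²/3 = -A³/3)
H = -125/3 (H = -⅓*5³ = -⅓*125 = -125/3 ≈ -41.667)
C(t) = -125/3 + t
x(G) = -29/138 (x(G) = (0 - 145)/(229 + 461) = -145/690 = -145*1/690 = -29/138)
1/x(C(f(-1, 5))) = 1/(-29/138) = -138/29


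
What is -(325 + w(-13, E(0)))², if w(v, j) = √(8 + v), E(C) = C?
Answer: -(325 + I*√5)² ≈ -1.0562e+5 - 1453.4*I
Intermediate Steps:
-(325 + w(-13, E(0)))² = -(325 + √(8 - 13))² = -(325 + √(-5))² = -(325 + I*√5)²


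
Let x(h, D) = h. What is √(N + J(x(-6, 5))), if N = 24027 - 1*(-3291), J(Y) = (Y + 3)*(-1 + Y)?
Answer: √27339 ≈ 165.35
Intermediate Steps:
J(Y) = (-1 + Y)*(3 + Y) (J(Y) = (3 + Y)*(-1 + Y) = (-1 + Y)*(3 + Y))
N = 27318 (N = 24027 + 3291 = 27318)
√(N + J(x(-6, 5))) = √(27318 + (-3 + (-6)² + 2*(-6))) = √(27318 + (-3 + 36 - 12)) = √(27318 + 21) = √27339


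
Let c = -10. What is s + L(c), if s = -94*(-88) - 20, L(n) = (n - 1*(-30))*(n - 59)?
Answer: 6872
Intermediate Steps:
L(n) = (-59 + n)*(30 + n) (L(n) = (n + 30)*(-59 + n) = (30 + n)*(-59 + n) = (-59 + n)*(30 + n))
s = 8252 (s = 8272 - 20 = 8252)
s + L(c) = 8252 + (-1770 + (-10)² - 29*(-10)) = 8252 + (-1770 + 100 + 290) = 8252 - 1380 = 6872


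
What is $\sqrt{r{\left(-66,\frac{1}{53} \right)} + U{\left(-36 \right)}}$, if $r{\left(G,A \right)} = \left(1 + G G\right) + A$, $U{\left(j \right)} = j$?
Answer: $\frac{3 \sqrt{1348638}}{53} \approx 65.734$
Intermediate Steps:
$r{\left(G,A \right)} = 1 + A + G^{2}$ ($r{\left(G,A \right)} = \left(1 + G^{2}\right) + A = 1 + A + G^{2}$)
$\sqrt{r{\left(-66,\frac{1}{53} \right)} + U{\left(-36 \right)}} = \sqrt{\left(1 + \frac{1}{53} + \left(-66\right)^{2}\right) - 36} = \sqrt{\left(1 + \frac{1}{53} + 4356\right) - 36} = \sqrt{\frac{230922}{53} - 36} = \sqrt{\frac{229014}{53}} = \frac{3 \sqrt{1348638}}{53}$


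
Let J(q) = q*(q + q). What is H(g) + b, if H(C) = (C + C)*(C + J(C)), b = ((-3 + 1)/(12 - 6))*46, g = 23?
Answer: 149132/3 ≈ 49711.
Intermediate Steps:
J(q) = 2*q² (J(q) = q*(2*q) = 2*q²)
b = -46/3 (b = -2/6*46 = -2*⅙*46 = -⅓*46 = -46/3 ≈ -15.333)
H(C) = 2*C*(C + 2*C²) (H(C) = (C + C)*(C + 2*C²) = (2*C)*(C + 2*C²) = 2*C*(C + 2*C²))
H(g) + b = 23²*(2 + 4*23) - 46/3 = 529*(2 + 92) - 46/3 = 529*94 - 46/3 = 49726 - 46/3 = 149132/3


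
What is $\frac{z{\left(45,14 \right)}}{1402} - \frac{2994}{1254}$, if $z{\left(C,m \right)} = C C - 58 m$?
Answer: $- \frac{446081}{293018} \approx -1.5224$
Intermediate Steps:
$z{\left(C,m \right)} = C^{2} - 58 m$
$\frac{z{\left(45,14 \right)}}{1402} - \frac{2994}{1254} = \frac{45^{2} - 812}{1402} - \frac{2994}{1254} = \left(2025 - 812\right) \frac{1}{1402} - \frac{499}{209} = 1213 \cdot \frac{1}{1402} - \frac{499}{209} = \frac{1213}{1402} - \frac{499}{209} = - \frac{446081}{293018}$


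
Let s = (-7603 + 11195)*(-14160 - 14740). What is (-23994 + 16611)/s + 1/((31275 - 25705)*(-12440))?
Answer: 1278675419/17982486997600 ≈ 7.1107e-5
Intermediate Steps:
s = -103808800 (s = 3592*(-28900) = -103808800)
(-23994 + 16611)/s + 1/((31275 - 25705)*(-12440)) = (-23994 + 16611)/(-103808800) + 1/((31275 - 25705)*(-12440)) = -7383*(-1/103808800) - 1/12440/5570 = 7383/103808800 + (1/5570)*(-1/12440) = 7383/103808800 - 1/69290800 = 1278675419/17982486997600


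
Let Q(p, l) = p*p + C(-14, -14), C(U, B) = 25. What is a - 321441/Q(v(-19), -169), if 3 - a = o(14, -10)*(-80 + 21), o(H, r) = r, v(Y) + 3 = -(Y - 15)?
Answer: -900223/986 ≈ -913.00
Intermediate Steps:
v(Y) = 12 - Y (v(Y) = -3 - (Y - 15) = -3 - (-15 + Y) = -3 + (15 - Y) = 12 - Y)
Q(p, l) = 25 + p² (Q(p, l) = p*p + 25 = p² + 25 = 25 + p²)
a = -587 (a = 3 - (-10)*(-80 + 21) = 3 - (-10)*(-59) = 3 - 1*590 = 3 - 590 = -587)
a - 321441/Q(v(-19), -169) = -587 - 321441/(25 + (12 - 1*(-19))²) = -587 - 321441/(25 + (12 + 19)²) = -587 - 321441/(25 + 31²) = -587 - 321441/(25 + 961) = -587 - 321441/986 = -900223/986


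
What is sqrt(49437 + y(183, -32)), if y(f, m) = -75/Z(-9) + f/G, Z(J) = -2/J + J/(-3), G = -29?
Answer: sqrt(41551635)/29 ≈ 222.28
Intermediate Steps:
Z(J) = -2/J - J/3 (Z(J) = -2/J + J*(-1/3) = -2/J - J/3)
y(f, m) = -675/29 - f/29 (y(f, m) = -75/(-2/(-9) - 1/3*(-9)) + f/(-29) = -75/(-2*(-1/9) + 3) + f*(-1/29) = -75/(2/9 + 3) - f/29 = -75/29/9 - f/29 = -75*9/29 - f/29 = -675/29 - f/29)
sqrt(49437 + y(183, -32)) = sqrt(49437 + (-675/29 - 1/29*183)) = sqrt(49437 + (-675/29 - 183/29)) = sqrt(49437 - 858/29) = sqrt(1432815/29) = sqrt(41551635)/29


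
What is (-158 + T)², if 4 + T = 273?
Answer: 12321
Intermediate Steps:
T = 269 (T = -4 + 273 = 269)
(-158 + T)² = (-158 + 269)² = 111² = 12321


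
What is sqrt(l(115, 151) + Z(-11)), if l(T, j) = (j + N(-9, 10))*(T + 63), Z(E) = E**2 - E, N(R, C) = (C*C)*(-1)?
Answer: sqrt(9210) ≈ 95.969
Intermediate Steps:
N(R, C) = -C**2 (N(R, C) = C**2*(-1) = -C**2)
l(T, j) = (-100 + j)*(63 + T) (l(T, j) = (j - 1*10**2)*(T + 63) = (j - 1*100)*(63 + T) = (j - 100)*(63 + T) = (-100 + j)*(63 + T))
sqrt(l(115, 151) + Z(-11)) = sqrt((-6300 - 100*115 + 63*151 + 115*151) - 11*(-1 - 11)) = sqrt((-6300 - 11500 + 9513 + 17365) - 11*(-12)) = sqrt(9078 + 132) = sqrt(9210)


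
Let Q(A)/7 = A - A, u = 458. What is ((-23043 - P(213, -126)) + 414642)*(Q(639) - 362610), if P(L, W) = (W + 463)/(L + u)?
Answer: -95280343485120/671 ≈ -1.4200e+11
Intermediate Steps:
Q(A) = 0 (Q(A) = 7*(A - A) = 7*0 = 0)
P(L, W) = (463 + W)/(458 + L) (P(L, W) = (W + 463)/(L + 458) = (463 + W)/(458 + L))
((-23043 - P(213, -126)) + 414642)*(Q(639) - 362610) = ((-23043 - (463 - 126)/(458 + 213)) + 414642)*(0 - 362610) = ((-23043 - 337/671) + 414642)*(-362610) = (-15462190/671 + 414642)*(-362610) = (262762592/671)*(-362610) = -95280343485120/671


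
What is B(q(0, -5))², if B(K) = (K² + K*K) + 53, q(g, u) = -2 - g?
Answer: 3721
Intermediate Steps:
B(K) = 53 + 2*K² (B(K) = (K² + K²) + 53 = 2*K² + 53 = 53 + 2*K²)
B(q(0, -5))² = (53 + 2*(-2 - 1*0)²)² = (53 + 2*(-2 + 0)²)² = (53 + 2*(-2)²)² = (53 + 2*4)² = (53 + 8)² = 61² = 3721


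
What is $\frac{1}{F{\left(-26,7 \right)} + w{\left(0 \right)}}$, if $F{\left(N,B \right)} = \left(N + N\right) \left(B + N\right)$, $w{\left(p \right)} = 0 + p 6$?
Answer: $\frac{1}{988} \approx 0.0010121$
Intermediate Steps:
$w{\left(p \right)} = 6 p$ ($w{\left(p \right)} = 0 + 6 p = 6 p$)
$F{\left(N,B \right)} = 2 N \left(B + N\right)$
$\frac{1}{F{\left(-26,7 \right)} + w{\left(0 \right)}} = \frac{1}{2 \left(-26\right) \left(7 - 26\right) + 6 \cdot 0} = \frac{1}{2 \left(-26\right) \left(-19\right) + 0} = \frac{1}{988 + 0} = \frac{1}{988}$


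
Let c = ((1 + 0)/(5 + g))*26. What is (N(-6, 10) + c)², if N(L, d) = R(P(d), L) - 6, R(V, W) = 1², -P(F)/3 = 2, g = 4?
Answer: 361/81 ≈ 4.4568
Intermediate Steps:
P(F) = -6 (P(F) = -3*2 = -6)
R(V, W) = 1
N(L, d) = -5 (N(L, d) = 1 - 6 = -5)
c = 26/9 (c = ((1 + 0)/(5 + 4))*26 = (1/9)*26 = (1*(⅑))*26 = (⅑)*26 = 26/9 ≈ 2.8889)
(N(-6, 10) + c)² = (-5 + 26/9)² = (-19/9)² = 361/81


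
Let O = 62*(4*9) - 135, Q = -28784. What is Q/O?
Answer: -28784/2097 ≈ -13.726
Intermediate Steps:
O = 2097 (O = 62*36 - 135 = 2232 - 135 = 2097)
Q/O = -28784/2097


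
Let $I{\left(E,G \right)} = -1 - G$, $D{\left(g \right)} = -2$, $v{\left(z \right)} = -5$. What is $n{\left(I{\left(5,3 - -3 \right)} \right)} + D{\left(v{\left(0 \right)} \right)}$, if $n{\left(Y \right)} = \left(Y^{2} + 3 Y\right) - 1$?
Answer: $25$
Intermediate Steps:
$n{\left(Y \right)} = -1 + Y^{2} + 3 Y$
$n{\left(I{\left(5,3 - -3 \right)} \right)} + D{\left(v{\left(0 \right)} \right)} = \left(-1 + \left(-1 - \left(3 - -3\right)\right)^{2} + 3 \left(-1 - \left(3 - -3\right)\right)\right) - 2 = \left(-1 + \left(-1 - \left(3 + 3\right)\right)^{2} + 3 \left(-1 - \left(3 + 3\right)\right)\right) - 2 = \left(-1 + \left(-1 - 6\right)^{2} + 3 \left(-1 - 6\right)\right) - 2 = \left(-1 + \left(-7\right)^{2} + 3 \left(-7\right)\right) - 2 = \left(-1 + 49 - 21\right) - 2 = 27 - 2 = 25$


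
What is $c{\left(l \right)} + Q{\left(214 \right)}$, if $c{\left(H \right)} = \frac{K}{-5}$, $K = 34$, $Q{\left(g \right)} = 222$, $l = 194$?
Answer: $\frac{1076}{5} \approx 215.2$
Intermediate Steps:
$c{\left(H \right)} = - \frac{34}{5}$ ($c{\left(H \right)} = \frac{34}{-5} = 34 \left(- \frac{1}{5}\right) = - \frac{34}{5}$)
$c{\left(l \right)} + Q{\left(214 \right)} = - \frac{34}{5} + 222 = \frac{1076}{5}$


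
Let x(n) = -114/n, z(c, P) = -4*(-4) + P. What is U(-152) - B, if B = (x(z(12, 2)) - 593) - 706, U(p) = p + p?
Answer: 3004/3 ≈ 1001.3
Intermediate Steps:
z(c, P) = 16 + P
U(p) = 2*p
B = -3916/3 (B = (-114/(16 + 2) - 593) - 706 = (-114/18 - 593) - 706 = (-114*1/18 - 593) - 706 = (-19/3 - 593) - 706 = -1798/3 - 706 = -3916/3 ≈ -1305.3)
U(-152) - B = 2*(-152) - 1*(-3916/3) = -304 + 3916/3 = 3004/3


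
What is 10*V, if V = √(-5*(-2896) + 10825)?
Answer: 10*√25305 ≈ 1590.8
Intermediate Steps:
V = √25305 (V = √(14480 + 10825) = √25305 ≈ 159.08)
10*V = 10*√25305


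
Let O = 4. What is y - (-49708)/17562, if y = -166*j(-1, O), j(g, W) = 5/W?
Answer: -3594407/17562 ≈ -204.67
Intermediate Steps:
y = -415/2 (y = -830/4 = -166*5/4 = -415/2 ≈ -207.50)
y - (-49708)/17562 = -415/2 - (-49708)/17562 = -415/2 - 1*(-24854/8781) = -415/2 + 24854/8781 = -3594407/17562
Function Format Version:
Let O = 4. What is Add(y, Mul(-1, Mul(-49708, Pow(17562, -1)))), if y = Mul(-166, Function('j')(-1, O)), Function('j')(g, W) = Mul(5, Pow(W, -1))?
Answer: Rational(-3594407, 17562) ≈ -204.67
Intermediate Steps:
y = Rational(-415, 2) (y = Mul(-166, Mul(5, Pow(4, -1))) = Mul(-166, Mul(5, Rational(1, 4))) = Mul(-166, Rational(5, 4)) = Rational(-415, 2) ≈ -207.50)
Add(y, Mul(-1, Mul(-49708, Pow(17562, -1)))) = Add(Rational(-415, 2), Mul(-1, Mul(-49708, Pow(17562, -1)))) = Add(Rational(-415, 2), Mul(-1, Mul(-49708, Rational(1, 17562)))) = Add(Rational(-415, 2), Mul(-1, Rational(-24854, 8781))) = Add(Rational(-415, 2), Rational(24854, 8781)) = Rational(-3594407, 17562)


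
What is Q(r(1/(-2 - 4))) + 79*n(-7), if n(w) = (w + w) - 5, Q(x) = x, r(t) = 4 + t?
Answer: -8983/6 ≈ -1497.2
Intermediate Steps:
n(w) = -5 + 2*w (n(w) = 2*w - 5 = -5 + 2*w)
Q(r(1/(-2 - 4))) + 79*n(-7) = (4 + 1/(-2 - 4)) + 79*(-5 + 2*(-7)) = (4 + 1/(-6)) + 79*(-5 - 14) = (4 - 1/6) + 79*(-19) = 23/6 - 1501 = -8983/6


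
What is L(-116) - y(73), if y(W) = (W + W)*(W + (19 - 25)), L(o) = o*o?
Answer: 3674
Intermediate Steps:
L(o) = o**2
y(W) = 2*W*(-6 + W) (y(W) = (2*W)*(W - 6) = (2*W)*(-6 + W) = 2*W*(-6 + W))
L(-116) - y(73) = (-116)**2 - 2*73*(-6 + 73) = 13456 - 2*73*67 = 13456 - 1*9782 = 13456 - 9782 = 3674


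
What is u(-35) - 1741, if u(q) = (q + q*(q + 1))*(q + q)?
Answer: -82591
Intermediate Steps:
u(q) = 2*q*(q + q*(1 + q)) (u(q) = (q + q*(1 + q))*(2*q) = 2*q*(q + q*(1 + q)))
u(-35) - 1741 = 2*(-35)**2*(2 - 35) - 1741 = 2*1225*(-33) - 1741 = -80850 - 1741 = -82591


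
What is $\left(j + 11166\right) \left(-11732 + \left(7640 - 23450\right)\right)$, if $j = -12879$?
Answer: $47179446$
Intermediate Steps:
$\left(j + 11166\right) \left(-11732 + \left(7640 - 23450\right)\right) = \left(-12879 + 11166\right) \left(-11732 + \left(7640 - 23450\right)\right) = - 1713 \left(-11732 - 15810\right) = \left(-1713\right) \left(-27542\right) = 47179446$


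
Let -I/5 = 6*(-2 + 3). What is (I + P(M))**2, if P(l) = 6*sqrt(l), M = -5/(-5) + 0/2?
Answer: 576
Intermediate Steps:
M = 1 (M = -5*(-1/5) + 0*(1/2) = 1 + 0 = 1)
I = -30 (I = -30*(-2 + 3) = -30 ≈ -30.000)
(I + P(M))**2 = (-30 + 6*sqrt(1))**2 = (-30 + 6*1)**2 = (-30 + 6)**2 = (-24)**2 = 576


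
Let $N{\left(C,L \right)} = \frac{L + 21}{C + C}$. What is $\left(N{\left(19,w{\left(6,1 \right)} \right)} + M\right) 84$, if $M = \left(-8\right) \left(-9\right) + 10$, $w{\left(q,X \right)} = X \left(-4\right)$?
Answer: $\frac{131586}{19} \approx 6925.6$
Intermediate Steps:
$w{\left(q,X \right)} = - 4 X$
$N{\left(C,L \right)} = \frac{21 + L}{2 C}$
$M = 82$ ($M = 72 + 10 = 82$)
$\left(N{\left(19,w{\left(6,1 \right)} \right)} + M\right) 84 = \left(\frac{21 - 4}{2 \cdot 19} + 82\right) 84 = \left(\frac{1}{2} \cdot \frac{1}{19} \left(21 - 4\right) + 82\right) 84 = \left(\frac{1}{2} \cdot \frac{1}{19} \cdot 17 + 82\right) 84 = \left(\frac{17}{38} + 82\right) 84 = \frac{3133}{38} \cdot 84 = \frac{131586}{19}$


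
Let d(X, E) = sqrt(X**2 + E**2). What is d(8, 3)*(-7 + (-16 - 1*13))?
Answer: -36*sqrt(73) ≈ -307.58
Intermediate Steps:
d(X, E) = sqrt(E**2 + X**2)
d(8, 3)*(-7 + (-16 - 1*13)) = sqrt(3**2 + 8**2)*(-7 + (-16 - 1*13)) = sqrt(9 + 64)*(-7 + (-16 - 13)) = sqrt(73)*(-7 - 29) = sqrt(73)*(-36) = -36*sqrt(73)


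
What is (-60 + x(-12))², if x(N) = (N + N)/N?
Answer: 3364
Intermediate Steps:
x(N) = 2 (x(N) = (2*N)/N = 2)
(-60 + x(-12))² = (-60 + 2)² = (-58)² = 3364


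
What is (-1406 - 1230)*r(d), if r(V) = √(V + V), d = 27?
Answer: -7908*√6 ≈ -19371.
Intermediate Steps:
r(V) = √2*√V (r(V) = √(2*V) = √2*√V)
(-1406 - 1230)*r(d) = (-1406 - 1230)*(√2*√27) = -2636*√2*3*√3 = -7908*√6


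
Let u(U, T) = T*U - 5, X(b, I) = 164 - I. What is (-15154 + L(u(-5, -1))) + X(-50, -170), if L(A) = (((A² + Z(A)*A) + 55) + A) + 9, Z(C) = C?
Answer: -14756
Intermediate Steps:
u(U, T) = -5 + T*U
L(A) = 64 + A + 2*A² (L(A) = (((A² + A*A) + 55) + A) + 9 = (((A² + A²) + 55) + A) + 9 = ((2*A² + 55) + A) + 9 = ((55 + 2*A²) + A) + 9 = (55 + A + 2*A²) + 9 = 64 + A + 2*A²)
(-15154 + L(u(-5, -1))) + X(-50, -170) = (-15154 + (64 + (-5 - 1*(-5)) + 2*(-5 - 1*(-5))²)) + (164 - 1*(-170)) = (-15154 + (64 + (-5 + 5) + 2*(-5 + 5)²)) + (164 + 170) = (-15154 + (64 + 0 + 2*0²)) + 334 = (-15154 + (64 + 0 + 2*0)) + 334 = (-15154 + (64 + 0 + 0)) + 334 = (-15154 + 64) + 334 = -15090 + 334 = -14756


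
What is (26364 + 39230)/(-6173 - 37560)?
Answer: -65594/43733 ≈ -1.4999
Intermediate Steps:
(26364 + 39230)/(-6173 - 37560) = 65594/(-43733) = 65594*(-1/43733) = -65594/43733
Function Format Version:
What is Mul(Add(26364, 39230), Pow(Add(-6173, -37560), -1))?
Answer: Rational(-65594, 43733) ≈ -1.4999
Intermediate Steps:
Mul(Add(26364, 39230), Pow(Add(-6173, -37560), -1)) = Mul(65594, Pow(-43733, -1)) = Mul(65594, Rational(-1, 43733)) = Rational(-65594, 43733)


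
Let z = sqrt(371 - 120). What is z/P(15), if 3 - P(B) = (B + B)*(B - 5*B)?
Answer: sqrt(251)/1803 ≈ 0.0087870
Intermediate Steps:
z = sqrt(251) ≈ 15.843
P(B) = 3 + 8*B**2 (P(B) = 3 - (B + B)*(B - 5*B) = 3 - 2*B*(-4*B) = 3 - (-8)*B**2 = 3 + 8*B**2)
z/P(15) = sqrt(251)/(3 + 8*15**2) = sqrt(251)/(3 + 8*225) = sqrt(251)/(3 + 1800) = sqrt(251)/1803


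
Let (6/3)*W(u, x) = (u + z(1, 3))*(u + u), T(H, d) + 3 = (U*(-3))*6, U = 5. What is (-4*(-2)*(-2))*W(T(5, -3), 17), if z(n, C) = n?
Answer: -136896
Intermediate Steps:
T(H, d) = -93 (T(H, d) = -3 + (5*(-3))*6 = -3 - 15*6 = -3 - 90 = -93)
W(u, x) = u*(1 + u) (W(u, x) = ((u + 1)*(u + u))/2 = ((1 + u)*(2*u))/2 = (2*u*(1 + u))/2 = u*(1 + u))
(-4*(-2)*(-2))*W(T(5, -3), 17) = (-4*(-2)*(-2))*(-93*(1 - 93)) = (8*(-2))*(-93*(-92)) = -16*8556 = -136896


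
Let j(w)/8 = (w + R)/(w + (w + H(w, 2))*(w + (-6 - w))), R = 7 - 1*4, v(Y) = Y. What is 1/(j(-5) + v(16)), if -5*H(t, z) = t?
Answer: 19/288 ≈ 0.065972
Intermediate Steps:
H(t, z) = -t/5
R = 3 (R = 7 - 4 = 3)
j(w) = -40*(3 + w)/(19*w) (j(w) = 8*((w + 3)/(w + (w - w/5)*(w + (-6 - w)))) = 8*((3 + w)/(w + (4*w/5)*(-6))) = 8*((3 + w)/(w - 24*w/5)) = 8*((3 + w)/((-19*w/5))) = 8*((3 + w)*(-5/(19*w))) = 8*(-5*(3 + w)/(19*w)) = -40*(3 + w)/(19*w))
1/(j(-5) + v(16)) = 1/((40/19)*(-3 - 1*(-5))/(-5) + 16) = 1/((40/19)*(-⅕)*(-3 + 5) + 16) = 1/((40/19)*(-⅕)*2 + 16) = 1/(-16/19 + 16) = 1/(288/19) = 19/288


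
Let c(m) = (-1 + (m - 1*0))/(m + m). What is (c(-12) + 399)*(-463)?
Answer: -4439707/24 ≈ -1.8499e+5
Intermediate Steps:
c(m) = (-1 + m)/(2*m) (c(m) = (-1 + (m + 0))/((2*m)) = (-1 + m)*(1/(2*m)) = (-1 + m)/(2*m))
(c(-12) + 399)*(-463) = ((½)*(-1 - 12)/(-12) + 399)*(-463) = ((½)*(-1/12)*(-13) + 399)*(-463) = (13/24 + 399)*(-463) = (9589/24)*(-463) = -4439707/24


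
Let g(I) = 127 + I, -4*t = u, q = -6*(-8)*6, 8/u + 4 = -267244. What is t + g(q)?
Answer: 55453961/133624 ≈ 415.00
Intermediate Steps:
u = -1/33406 (u = 8/(-4 - 267244) = 8/(-267248) = 8*(-1/267248) = -1/33406 ≈ -2.9935e-5)
q = 288 (q = 48*6 = 288)
t = 1/133624 (t = -1/4*(-1/33406) = 1/133624 ≈ 7.4837e-6)
t + g(q) = 1/133624 + (127 + 288) = 1/133624 + 415 = 55453961/133624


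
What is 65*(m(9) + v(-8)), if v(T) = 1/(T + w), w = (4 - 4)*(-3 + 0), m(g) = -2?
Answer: -1105/8 ≈ -138.13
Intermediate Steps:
w = 0 (w = 0*(-3) = 0)
v(T) = 1/T (v(T) = 1/(T + 0) = 1/T)
65*(m(9) + v(-8)) = 65*(-2 + 1/(-8)) = 65*(-2 - 1/8) = 65*(-17/8) = -1105/8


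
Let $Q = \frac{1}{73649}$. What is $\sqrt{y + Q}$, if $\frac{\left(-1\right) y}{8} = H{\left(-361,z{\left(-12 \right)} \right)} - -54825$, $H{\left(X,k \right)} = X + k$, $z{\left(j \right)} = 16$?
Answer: $\frac{i \sqrt{2364072519530191}}{73649} \approx 660.18 i$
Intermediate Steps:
$y = -435840$ ($y = - 8 \left(\left(-361 + 16\right) - -54825\right) = - 8 \left(-345 + 54825\right) = \left(-8\right) 54480 = -435840$)
$Q = \frac{1}{73649} \approx 1.3578 \cdot 10^{-5}$
$\sqrt{y + Q} = \sqrt{-435840 + \frac{1}{73649}} = \sqrt{- \frac{32099180159}{73649}} = \frac{i \sqrt{2364072519530191}}{73649}$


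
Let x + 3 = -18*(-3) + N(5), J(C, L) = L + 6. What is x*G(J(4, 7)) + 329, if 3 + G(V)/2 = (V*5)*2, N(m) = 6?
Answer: 14807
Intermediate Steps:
J(C, L) = 6 + L
G(V) = -6 + 20*V (G(V) = -6 + 2*((V*5)*2) = -6 + 2*((5*V)*2) = -6 + 2*(10*V) = -6 + 20*V)
x = 57 (x = -3 + (-18*(-3) + 6) = -3 + (54 + 6) = -3 + 60 = 57)
x*G(J(4, 7)) + 329 = 57*(-6 + 20*(6 + 7)) + 329 = 57*(-6 + 20*13) + 329 = 57*(-6 + 260) + 329 = 57*254 + 329 = 14478 + 329 = 14807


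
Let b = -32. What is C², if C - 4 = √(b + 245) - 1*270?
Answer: (266 - √213)² ≈ 63205.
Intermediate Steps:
C = -266 + √213 (C = 4 + (√(-32 + 245) - 1*270) = 4 + (√213 - 270) = 4 + (-270 + √213) = -266 + √213 ≈ -251.41)
C² = (-266 + √213)²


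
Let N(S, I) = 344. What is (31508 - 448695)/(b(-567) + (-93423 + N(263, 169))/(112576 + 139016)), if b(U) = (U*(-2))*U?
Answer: 104960911704/161768214055 ≈ 0.64884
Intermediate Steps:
b(U) = -2*U**2 (b(U) = (-2*U)*U = -2*U**2)
(31508 - 448695)/(b(-567) + (-93423 + N(263, 169))/(112576 + 139016)) = (31508 - 448695)/(-2*(-567)**2 + (-93423 + 344)/(112576 + 139016)) = -417187/(-2*321489 - 93079/251592) = -417187/(-642978 - 93079*1/251592) = -417187/(-642978 - 93079/251592) = -417187/(-161768214055/251592) = -417187*(-251592/161768214055) = 104960911704/161768214055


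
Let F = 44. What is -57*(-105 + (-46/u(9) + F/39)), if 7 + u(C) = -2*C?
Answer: 1890139/325 ≈ 5815.8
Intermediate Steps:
u(C) = -7 - 2*C
-57*(-105 + (-46/u(9) + F/39)) = -57*(-105 + (-46/(-7 - 2*9) + 44/39)) = -57*(-105 + (-46/(-7 - 18) + 44*(1/39))) = -57*(-105 + (-46/(-25) + 44/39)) = -57*(-105 + (-46*(-1/25) + 44/39)) = -57*(-105 + (46/25 + 44/39)) = -57*(-105 + 2894/975) = -57*(-99481/975) = 1890139/325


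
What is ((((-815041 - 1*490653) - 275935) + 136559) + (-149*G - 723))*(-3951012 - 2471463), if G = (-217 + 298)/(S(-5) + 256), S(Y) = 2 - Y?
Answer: 2442182264439300/263 ≈ 9.2859e+12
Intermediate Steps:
G = 81/263 (G = (-217 + 298)/((2 - 1*(-5)) + 256) = 81/((2 + 5) + 256) = 81/(7 + 256) = 81/263 ≈ 0.30798)
((((-815041 - 1*490653) - 275935) + 136559) + (-149*G - 723))*(-3951012 - 2471463) = ((((-815041 - 1*490653) - 275935) + 136559) + (-149*81/263 - 723))*(-3951012 - 2471463) = ((((-815041 - 490653) - 275935) + 136559) + (-12069/263 - 723))*(-6422475) = (((-1305694 - 275935) + 136559) - 202218/263)*(-6422475) = ((-1581629 + 136559) - 202218/263)*(-6422475) = (-1445070 - 202218/263)*(-6422475) = -380255628/263*(-6422475) = 2442182264439300/263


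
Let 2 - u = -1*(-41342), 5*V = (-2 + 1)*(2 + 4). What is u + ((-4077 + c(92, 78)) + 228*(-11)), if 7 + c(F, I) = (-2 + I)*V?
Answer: -240116/5 ≈ -48023.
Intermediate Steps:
V = -6/5 (V = ((-2 + 1)*(2 + 4))/5 = (-1*6)/5 = (⅕)*(-6) = -6/5 ≈ -1.2000)
c(F, I) = -23/5 - 6*I/5 (c(F, I) = -7 + (-2 + I)*(-6/5) = -7 + (12/5 - 6*I/5) = -23/5 - 6*I/5)
u = -41340 (u = 2 - (-1)*(-41342) = 2 - 1*41342 = 2 - 41342 = -41340)
u + ((-4077 + c(92, 78)) + 228*(-11)) = -41340 + ((-4077 + (-23/5 - 6/5*78)) + 228*(-11)) = -41340 + ((-4077 + (-23/5 - 468/5)) - 2508) = -41340 + ((-4077 - 491/5) - 2508) = -41340 + (-20876/5 - 2508) = -41340 - 33416/5 = -240116/5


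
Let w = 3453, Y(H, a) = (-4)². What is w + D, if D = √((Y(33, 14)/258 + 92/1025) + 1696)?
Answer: 3453 + 2*√296545857513/26445 ≈ 3494.2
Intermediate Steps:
Y(H, a) = 16
D = 2*√296545857513/26445 (D = √((16/258 + 92/1025) + 1696) = √((16*(1/258) + 92*(1/1025)) + 1696) = √((8/129 + 92/1025) + 1696) = √(20068/132225 + 1696) = √(224273668/132225) = 2*√296545857513/26445 ≈ 41.184)
w + D = 3453 + 2*√296545857513/26445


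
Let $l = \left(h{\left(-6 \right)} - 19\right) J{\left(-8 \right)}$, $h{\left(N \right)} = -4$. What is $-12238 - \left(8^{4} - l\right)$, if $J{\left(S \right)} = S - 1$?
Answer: $-16127$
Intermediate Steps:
$J{\left(S \right)} = -1 + S$
$l = 207$ ($l = \left(-4 - 19\right) \left(-1 - 8\right) = \left(-23\right) \left(-9\right) = 207$)
$-12238 - \left(8^{4} - l\right) = -12238 - \left(8^{4} - 207\right) = -12238 - \left(4096 - 207\right) = -12238 - 3889 = -16127$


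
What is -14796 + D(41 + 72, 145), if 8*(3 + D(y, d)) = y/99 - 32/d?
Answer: -1699503943/114840 ≈ -14799.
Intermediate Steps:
D(y, d) = -3 - 4/d + y/792 (D(y, d) = -3 + (y/99 - 32/d)/8 = -3 + (-32/d + y/99)/8 = -3 + (-4/d + y/792) = -3 - 4/d + y/792)
-14796 + D(41 + 72, 145) = -14796 + (-3 - 4/145 + (41 + 72)/792) = -14796 + (-3 - 4*1/145 + (1/792)*113) = -14796 + (-3 - 4/145 + 113/792) = -14796 - 331303/114840 = -1699503943/114840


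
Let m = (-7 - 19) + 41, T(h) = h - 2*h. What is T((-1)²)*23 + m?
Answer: -8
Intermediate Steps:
T(h) = -h
m = 15 (m = -26 + 41 = 15)
T((-1)²)*23 + m = -1*(-1)²*23 + 15 = -1*1*23 + 15 = -1*23 + 15 = -23 + 15 = -8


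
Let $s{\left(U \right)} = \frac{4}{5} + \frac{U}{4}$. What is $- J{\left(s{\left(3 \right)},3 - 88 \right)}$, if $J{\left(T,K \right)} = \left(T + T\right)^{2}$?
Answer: $- \frac{961}{100} \approx -9.61$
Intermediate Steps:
$s{\left(U \right)} = \frac{4}{5} + \frac{U}{4}$ ($s{\left(U \right)} = 4 \cdot \frac{1}{5} + U \frac{1}{4} = \frac{4}{5} + \frac{U}{4}$)
$J{\left(T,K \right)} = 4 T^{2}$ ($J{\left(T,K \right)} = \left(2 T\right)^{2} = 4 T^{2}$)
$- J{\left(s{\left(3 \right)},3 - 88 \right)} = - 4 \left(\frac{4}{5} + \frac{1}{4} \cdot 3\right)^{2} = - 4 \left(\frac{4}{5} + \frac{3}{4}\right)^{2} = - 4 \left(\frac{31}{20}\right)^{2} = - \frac{4 \cdot 961}{400} = \left(-1\right) \frac{961}{100} = - \frac{961}{100}$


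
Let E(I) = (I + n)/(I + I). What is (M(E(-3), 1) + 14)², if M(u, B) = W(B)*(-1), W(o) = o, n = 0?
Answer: 169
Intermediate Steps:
E(I) = ½ (E(I) = (I + 0)/(I + I) = I/((2*I)) = I*(1/(2*I)) = ½)
M(u, B) = -B (M(u, B) = B*(-1) = -B)
(M(E(-3), 1) + 14)² = (-1*1 + 14)² = (-1 + 14)² = 13² = 169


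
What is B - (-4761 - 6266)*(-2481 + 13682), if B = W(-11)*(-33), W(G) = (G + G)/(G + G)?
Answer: 123513394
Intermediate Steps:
W(G) = 1 (W(G) = (2*G)/((2*G)) = (2*G)*(1/(2*G)) = 1)
B = -33 (B = 1*(-33) = -33)
B - (-4761 - 6266)*(-2481 + 13682) = -33 - (-4761 - 6266)*(-2481 + 13682) = -33 - (-11027)*11201 = -33 - 1*(-123513427) = -33 + 123513427 = 123513394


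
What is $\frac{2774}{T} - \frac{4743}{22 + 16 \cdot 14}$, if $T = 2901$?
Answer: $- \frac{4359013}{237882} \approx -18.324$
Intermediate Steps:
$\frac{2774}{T} - \frac{4743}{22 + 16 \cdot 14} = \frac{2774}{2901} - \frac{4743}{22 + 16 \cdot 14} = 2774 \cdot \frac{1}{2901} - \frac{4743}{22 + 224} = \frac{2774}{2901} - \frac{4743}{246} = \frac{2774}{2901} - \frac{1581}{82} = - \frac{4359013}{237882}$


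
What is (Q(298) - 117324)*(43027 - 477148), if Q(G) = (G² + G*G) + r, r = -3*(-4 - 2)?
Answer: -26178364542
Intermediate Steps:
r = 18 (r = -3*(-6) = 18)
Q(G) = 18 + 2*G² (Q(G) = (G² + G*G) + 18 = (G² + G²) + 18 = 2*G² + 18 = 18 + 2*G²)
(Q(298) - 117324)*(43027 - 477148) = ((18 + 2*298²) - 117324)*(43027 - 477148) = ((18 + 2*88804) - 117324)*(-434121) = ((18 + 177608) - 117324)*(-434121) = (177626 - 117324)*(-434121) = 60302*(-434121) = -26178364542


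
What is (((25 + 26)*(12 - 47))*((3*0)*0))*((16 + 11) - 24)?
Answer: 0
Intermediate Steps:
(((25 + 26)*(12 - 47))*((3*0)*0))*((16 + 11) - 24) = ((51*(-35))*(0*0))*(27 - 24) = -1785*0*3 = 0*3 = 0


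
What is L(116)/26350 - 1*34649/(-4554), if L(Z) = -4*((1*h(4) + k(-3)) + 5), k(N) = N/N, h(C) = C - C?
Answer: 456445927/59998950 ≈ 7.6076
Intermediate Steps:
h(C) = 0
k(N) = 1
L(Z) = -24 (L(Z) = -4*((1*0 + 1) + 5) = -4*((0 + 1) + 5) = -4*(1 + 5) = -4*6 = -24)
L(116)/26350 - 1*34649/(-4554) = -24/26350 - 1*34649/(-4554) = -24*1/26350 - 34649*(-1/4554) = -12/13175 + 34649/4554 = 456445927/59998950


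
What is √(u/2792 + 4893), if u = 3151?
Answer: √9537756086/1396 ≈ 69.958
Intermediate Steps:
√(u/2792 + 4893) = √(3151/2792 + 4893) = √(13664407/2792) = √9537756086/1396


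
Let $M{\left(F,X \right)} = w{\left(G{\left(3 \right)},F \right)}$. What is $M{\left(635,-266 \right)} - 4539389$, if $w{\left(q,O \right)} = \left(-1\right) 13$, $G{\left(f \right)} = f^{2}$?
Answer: $-4539402$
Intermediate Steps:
$w{\left(q,O \right)} = -13$
$M{\left(F,X \right)} = -13$
$M{\left(635,-266 \right)} - 4539389 = -13 - 4539389 = -4539402$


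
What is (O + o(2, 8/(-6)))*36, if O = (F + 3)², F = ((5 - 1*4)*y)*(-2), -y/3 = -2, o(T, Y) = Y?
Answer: 2868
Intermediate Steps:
y = 6 (y = -3*(-2) = 6)
F = -12 (F = ((5 - 1*4)*6)*(-2) = ((5 - 4)*6)*(-2) = (1*6)*(-2) = 6*(-2) = -12)
O = 81 (O = (-12 + 3)² = (-9)² = 81)
(O + o(2, 8/(-6)))*36 = (81 + 8/(-6))*36 = (81 + 8*(-⅙))*36 = (81 - 4/3)*36 = (239/3)*36 = 2868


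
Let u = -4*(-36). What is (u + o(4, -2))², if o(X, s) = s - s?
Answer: 20736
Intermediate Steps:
o(X, s) = 0
u = 144
(u + o(4, -2))² = (144 + 0)² = 144² = 20736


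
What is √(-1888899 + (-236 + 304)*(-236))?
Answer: I*√1904947 ≈ 1380.2*I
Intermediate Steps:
√(-1888899 + (-236 + 304)*(-236)) = √(-1888899 + 68*(-236)) = √(-1888899 - 16048) = √(-1904947) = I*√1904947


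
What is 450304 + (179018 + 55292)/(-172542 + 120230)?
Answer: 11778034269/26156 ≈ 4.5030e+5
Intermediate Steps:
450304 + (179018 + 55292)/(-172542 + 120230) = 450304 + 234310/(-52312) = 450304 + 234310*(-1/52312) = 450304 - 117155/26156 = 11778034269/26156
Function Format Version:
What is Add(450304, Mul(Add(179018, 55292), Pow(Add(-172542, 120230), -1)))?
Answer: Rational(11778034269, 26156) ≈ 4.5030e+5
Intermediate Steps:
Add(450304, Mul(Add(179018, 55292), Pow(Add(-172542, 120230), -1))) = Add(450304, Mul(234310, Pow(-52312, -1))) = Add(450304, Mul(234310, Rational(-1, 52312))) = Add(450304, Rational(-117155, 26156)) = Rational(11778034269, 26156)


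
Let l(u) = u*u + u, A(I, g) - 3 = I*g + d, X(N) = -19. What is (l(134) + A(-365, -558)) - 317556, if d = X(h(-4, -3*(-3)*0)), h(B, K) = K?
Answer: -95812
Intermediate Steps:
d = -19
A(I, g) = -16 + I*g (A(I, g) = 3 + (I*g - 19) = 3 + (-19 + I*g) = -16 + I*g)
l(u) = u + u² (l(u) = u² + u = u + u²)
(l(134) + A(-365, -558)) - 317556 = (134*(1 + 134) + (-16 - 365*(-558))) - 317556 = (134*135 + (-16 + 203670)) - 317556 = (18090 + 203654) - 317556 = 221744 - 317556 = -95812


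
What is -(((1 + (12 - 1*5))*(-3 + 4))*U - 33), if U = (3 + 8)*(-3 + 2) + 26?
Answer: -87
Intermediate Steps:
U = 15 (U = 11*(-1) + 26 = -11 + 26 = 15)
-(((1 + (12 - 1*5))*(-3 + 4))*U - 33) = -(((1 + (12 - 1*5))*(-3 + 4))*15 - 33) = -(((1 + (12 - 5))*1)*15 - 33) = -(((1 + 7)*1)*15 - 33) = -((8*1)*15 - 33) = -(8*15 - 33) = -(120 - 33) = -1*87 = -87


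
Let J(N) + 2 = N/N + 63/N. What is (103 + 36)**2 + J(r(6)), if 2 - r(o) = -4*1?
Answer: 38661/2 ≈ 19331.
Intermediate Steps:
r(o) = 6 (r(o) = 2 - (-4) = 2 - 1*(-4) = 2 + 4 = 6)
J(N) = -1 + 63/N (J(N) = -2 + (N/N + 63/N) = -2 + (1 + 63/N) = -1 + 63/N)
(103 + 36)**2 + J(r(6)) = (103 + 36)**2 + (63 - 1*6)/6 = 139**2 + (63 - 6)/6 = 19321 + (1/6)*57 = 19321 + 19/2 = 38661/2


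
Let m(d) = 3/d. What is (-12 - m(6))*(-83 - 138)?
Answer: 5525/2 ≈ 2762.5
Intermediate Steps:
(-12 - m(6))*(-83 - 138) = (-12 - 3/6)*(-83 - 138) = (-12 - 3/6)*(-221) = (-12 - 1*½)*(-221) = (-12 - ½)*(-221) = -25/2*(-221) = 5525/2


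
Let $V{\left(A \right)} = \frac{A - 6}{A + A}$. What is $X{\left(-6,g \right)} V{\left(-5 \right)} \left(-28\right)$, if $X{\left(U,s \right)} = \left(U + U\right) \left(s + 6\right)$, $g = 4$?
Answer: $3696$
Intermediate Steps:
$X{\left(U,s \right)} = 2 U \left(6 + s\right)$
$V{\left(A \right)} = \frac{-6 + A}{2 A}$
$X{\left(-6,g \right)} V{\left(-5 \right)} \left(-28\right) = 2 \left(-6\right) \left(6 + 4\right) \frac{-6 - 5}{2 \left(-5\right)} \left(-28\right) = 2 \left(-6\right) 10 \cdot \frac{1}{2} \left(- \frac{1}{5}\right) \left(-11\right) \left(-28\right) = \left(-120\right) \frac{11}{10} \left(-28\right) = \left(-132\right) \left(-28\right) = 3696$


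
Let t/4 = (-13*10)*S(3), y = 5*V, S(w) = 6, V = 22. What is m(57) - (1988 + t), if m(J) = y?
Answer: 1242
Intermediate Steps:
y = 110 (y = 5*22 = 110)
m(J) = 110
t = -3120 (t = 4*(-13*10*6) = 4*(-130*6) = 4*(-780) = -3120)
m(57) - (1988 + t) = 110 - (1988 - 3120) = 110 - 1*(-1132) = 110 + 1132 = 1242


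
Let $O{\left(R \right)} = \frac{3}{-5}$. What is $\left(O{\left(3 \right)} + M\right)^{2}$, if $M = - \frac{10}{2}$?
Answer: $\frac{784}{25} \approx 31.36$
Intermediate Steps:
$O{\left(R \right)} = - \frac{3}{5}$ ($O{\left(R \right)} = 3 \left(- \frac{1}{5}\right) = - \frac{3}{5}$)
$M = -5$ ($M = \left(-10\right) \frac{1}{2} = -5$)
$\left(O{\left(3 \right)} + M\right)^{2} = \left(- \frac{3}{5} - 5\right)^{2} = \left(- \frac{28}{5}\right)^{2} = \frac{784}{25}$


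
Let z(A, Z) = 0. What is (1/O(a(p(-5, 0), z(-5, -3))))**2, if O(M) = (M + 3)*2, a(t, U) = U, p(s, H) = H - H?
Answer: 1/36 ≈ 0.027778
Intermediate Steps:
p(s, H) = 0
O(M) = 6 + 2*M (O(M) = (3 + M)*2 = 6 + 2*M)
(1/O(a(p(-5, 0), z(-5, -3))))**2 = (1/(6 + 2*0))**2 = (1/(6 + 0))**2 = (1/6)**2 = 1/36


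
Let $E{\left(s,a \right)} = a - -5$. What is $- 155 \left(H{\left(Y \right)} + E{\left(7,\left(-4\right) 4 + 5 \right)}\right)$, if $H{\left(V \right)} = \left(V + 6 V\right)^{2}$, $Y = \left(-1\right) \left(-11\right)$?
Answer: $-918065$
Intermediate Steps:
$Y = 11$
$E{\left(s,a \right)} = 5 + a$ ($E{\left(s,a \right)} = a + 5 = 5 + a$)
$H{\left(V \right)} = 49 V^{2}$ ($H{\left(V \right)} = \left(7 V\right)^{2} = 49 V^{2}$)
$- 155 \left(H{\left(Y \right)} + E{\left(7,\left(-4\right) 4 + 5 \right)}\right) = - 155 \left(49 \cdot 11^{2} + \left(5 + \left(\left(-4\right) 4 + 5\right)\right)\right) = - 155 \left(49 \cdot 121 + \left(5 + \left(-16 + 5\right)\right)\right) = - 155 \left(5929 + \left(5 - 11\right)\right) = - 155 \left(5929 - 6\right) = \left(-155\right) 5923 = -918065$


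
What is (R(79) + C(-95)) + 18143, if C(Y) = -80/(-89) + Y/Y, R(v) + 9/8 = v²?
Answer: 17361959/712 ≈ 24385.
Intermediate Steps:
R(v) = -9/8 + v²
C(Y) = 169/89 (C(Y) = -80*(-1/89) + 1 = 80/89 + 1 = 169/89)
(R(79) + C(-95)) + 18143 = ((-9/8 + 79²) + 169/89) + 18143 = ((-9/8 + 6241) + 169/89) + 18143 = (49919/8 + 169/89) + 18143 = 4444143/712 + 18143 = 17361959/712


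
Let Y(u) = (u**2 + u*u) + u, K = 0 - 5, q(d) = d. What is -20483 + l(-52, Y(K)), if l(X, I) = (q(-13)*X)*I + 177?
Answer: 10114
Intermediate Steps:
K = -5
Y(u) = u + 2*u**2 (Y(u) = (u**2 + u**2) + u = 2*u**2 + u = u + 2*u**2)
l(X, I) = 177 - 13*I*X (l(X, I) = (-13*X)*I + 177 = -13*I*X + 177 = 177 - 13*I*X)
-20483 + l(-52, Y(K)) = -20483 + (177 - 13*(-5*(1 + 2*(-5)))*(-52)) = -20483 + (177 - 13*(-5*(1 - 10))*(-52)) = -20483 + (177 - 13*(-5*(-9))*(-52)) = -20483 + (177 - 13*45*(-52)) = -20483 + (177 + 30420) = -20483 + 30597 = 10114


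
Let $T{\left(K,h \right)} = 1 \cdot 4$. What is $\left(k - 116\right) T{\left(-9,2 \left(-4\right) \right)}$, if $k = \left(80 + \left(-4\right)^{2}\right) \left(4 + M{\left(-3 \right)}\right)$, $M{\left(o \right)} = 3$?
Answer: $2224$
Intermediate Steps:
$T{\left(K,h \right)} = 4$
$k = 672$ ($k = \left(80 + \left(-4\right)^{2}\right) \left(4 + 3\right) = \left(80 + 16\right) 7 = 96 \cdot 7 = 672$)
$\left(k - 116\right) T{\left(-9,2 \left(-4\right) \right)} = \left(672 - 116\right) 4 = 556 \cdot 4 = 2224$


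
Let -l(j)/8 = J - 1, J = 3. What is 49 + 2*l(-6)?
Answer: 17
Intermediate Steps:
l(j) = -16 (l(j) = -8*(3 - 1) = -8*2 = -16)
49 + 2*l(-6) = 49 + 2*(-16) = 49 - 32 = 17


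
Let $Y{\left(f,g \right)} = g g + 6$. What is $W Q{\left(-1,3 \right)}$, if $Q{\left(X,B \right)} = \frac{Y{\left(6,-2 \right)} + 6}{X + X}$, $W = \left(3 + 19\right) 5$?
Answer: $-880$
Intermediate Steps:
$W = 110$ ($W = 22 \cdot 5 = 110$)
$Y{\left(f,g \right)} = 6 + g^{2}$ ($Y{\left(f,g \right)} = g^{2} + 6 = 6 + g^{2}$)
$Q{\left(X,B \right)} = \frac{8}{X}$ ($Q{\left(X,B \right)} = \frac{\left(6 + \left(-2\right)^{2}\right) + 6}{X + X} = \frac{\left(6 + 4\right) + 6}{2 X} = \left(10 + 6\right) \frac{1}{2 X} = 16 \frac{1}{2 X} = \frac{8}{X}$)
$W Q{\left(-1,3 \right)} = 110 \frac{8}{-1} = 110 \cdot 8 \left(-1\right) = 110 \left(-8\right) = -880$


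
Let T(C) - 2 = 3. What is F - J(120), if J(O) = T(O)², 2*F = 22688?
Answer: 11319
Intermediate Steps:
F = 11344 (F = (½)*22688 = 11344)
T(C) = 5 (T(C) = 2 + 3 = 5)
J(O) = 25 (J(O) = 5² = 25)
F - J(120) = 11344 - 1*25 = 11344 - 25 = 11319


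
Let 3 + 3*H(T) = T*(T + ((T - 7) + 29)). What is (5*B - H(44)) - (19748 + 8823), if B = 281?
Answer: -86335/3 ≈ -28778.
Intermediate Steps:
H(T) = -1 + T*(22 + 2*T)/3 (H(T) = -1 + (T*(T + ((T - 7) + 29)))/3 = -1 + (T*(T + ((-7 + T) + 29)))/3 = -1 + (T*(T + (22 + T)))/3 = -1 + (T*(22 + 2*T))/3 = -1 + T*(22 + 2*T)/3)
(5*B - H(44)) - (19748 + 8823) = (5*281 - (-1 + (⅔)*44² + (22/3)*44)) - (19748 + 8823) = (1405 - (-1 + (⅔)*1936 + 968/3)) - 1*28571 = (1405 - (-1 + 3872/3 + 968/3)) - 28571 = (1405 - 1*4837/3) - 28571 = (1405 - 4837/3) - 28571 = -622/3 - 28571 = -86335/3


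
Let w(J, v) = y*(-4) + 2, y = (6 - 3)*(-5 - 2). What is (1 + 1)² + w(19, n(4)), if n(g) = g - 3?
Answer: 90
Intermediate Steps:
n(g) = -3 + g
y = -21 (y = 3*(-7) = -21)
w(J, v) = 86 (w(J, v) = -21*(-4) + 2 = 84 + 2 = 86)
(1 + 1)² + w(19, n(4)) = (1 + 1)² + 86 = 2² + 86 = 4 + 86 = 90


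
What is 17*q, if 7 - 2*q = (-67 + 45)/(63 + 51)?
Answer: 3485/57 ≈ 61.140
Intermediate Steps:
q = 205/57 (q = 7/2 - (-67 + 45)/(2*(63 + 51)) = 7/2 - (-11)/114 = 7/2 - ½*(-11/57) = 7/2 + 11/114 = 205/57 ≈ 3.5965)
17*q = 17*(205/57) = 3485/57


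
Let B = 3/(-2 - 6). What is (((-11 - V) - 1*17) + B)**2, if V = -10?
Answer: 21609/64 ≈ 337.64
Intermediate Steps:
B = -3/8 (B = 3/(-8) = 3*(-1/8) = -3/8 ≈ -0.37500)
(((-11 - V) - 1*17) + B)**2 = (((-11 - 1*(-10)) - 1*17) - 3/8)**2 = (((-11 + 10) - 17) - 3/8)**2 = ((-1 - 17) - 3/8)**2 = (-18 - 3/8)**2 = (-147/8)**2 = 21609/64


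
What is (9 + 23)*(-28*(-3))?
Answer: 2688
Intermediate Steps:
(9 + 23)*(-28*(-3)) = 32*84 = 2688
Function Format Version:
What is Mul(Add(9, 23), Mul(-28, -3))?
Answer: 2688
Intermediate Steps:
Mul(Add(9, 23), Mul(-28, -3)) = Mul(32, 84) = 2688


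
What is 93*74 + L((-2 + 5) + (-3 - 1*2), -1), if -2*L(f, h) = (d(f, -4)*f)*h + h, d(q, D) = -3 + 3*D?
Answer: 13795/2 ≈ 6897.5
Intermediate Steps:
L(f, h) = -h/2 + 15*f*h/2 (L(f, h) = -(((-3 + 3*(-4))*f)*h + h)/2 = -(((-3 - 12)*f)*h + h)/2 = -((-15*f)*h + h)/2 = -(-15*f*h + h)/2 = -(h - 15*f*h)/2 = -h/2 + 15*f*h/2)
93*74 + L((-2 + 5) + (-3 - 1*2), -1) = 93*74 + (1/2)*(-1)*(-1 + 15*((-2 + 5) + (-3 - 1*2))) = 6882 + (1/2)*(-1)*(-1 + 15*(3 + (-3 - 2))) = 6882 + (1/2)*(-1)*(-1 + 15*(3 - 5)) = 6882 + (1/2)*(-1)*(-1 + 15*(-2)) = 6882 + (1/2)*(-1)*(-1 - 30) = 6882 + (1/2)*(-1)*(-31) = 6882 + 31/2 = 13795/2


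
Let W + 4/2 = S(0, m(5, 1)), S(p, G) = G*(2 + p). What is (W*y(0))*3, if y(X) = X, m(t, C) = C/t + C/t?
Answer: 0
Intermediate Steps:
m(t, C) = 2*C/t
W = -6/5 (W = -2 + (2*1/5)*(2 + 0) = -2 + (2*1*(1/5))*2 = -2 + (2/5)*2 = -2 + 4/5 = -6/5 ≈ -1.2000)
(W*y(0))*3 = -6/5*0*3 = 0*3 = 0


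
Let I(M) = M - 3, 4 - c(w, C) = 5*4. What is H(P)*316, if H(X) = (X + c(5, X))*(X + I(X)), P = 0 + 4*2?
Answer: -32864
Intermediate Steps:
c(w, C) = -16 (c(w, C) = 4 - 5*4 = 4 - 1*20 = 4 - 20 = -16)
P = 8 (P = 0 + 8 = 8)
I(M) = -3 + M
H(X) = (-16 + X)*(-3 + 2*X) (H(X) = (X - 16)*(X + (-3 + X)) = (-16 + X)*(-3 + 2*X))
H(P)*316 = (48 - 35*8 + 2*8²)*316 = (48 - 280 + 2*64)*316 = (48 - 280 + 128)*316 = -104*316 = -32864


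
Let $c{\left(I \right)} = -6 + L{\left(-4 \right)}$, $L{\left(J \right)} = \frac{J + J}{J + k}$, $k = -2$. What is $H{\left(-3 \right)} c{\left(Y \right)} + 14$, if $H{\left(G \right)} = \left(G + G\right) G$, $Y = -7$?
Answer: $-70$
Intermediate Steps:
$L{\left(J \right)} = \frac{2 J}{-2 + J}$ ($L{\left(J \right)} = \frac{J + J}{J - 2} = \frac{2 J}{-2 + J}$)
$H{\left(G \right)} = 2 G^{2}$ ($H{\left(G \right)} = 2 G G = 2 G^{2}$)
$c{\left(I \right)} = - \frac{14}{3}$ ($c{\left(I \right)} = -6 + 2 \left(-4\right) \frac{1}{-2 - 4} = -6 + 2 \left(-4\right) \frac{1}{-6} = -6 + 2 \left(-4\right) \left(- \frac{1}{6}\right) = -6 + \frac{4}{3} = - \frac{14}{3}$)
$H{\left(-3 \right)} c{\left(Y \right)} + 14 = 2 \left(-3\right)^{2} \left(- \frac{14}{3}\right) + 14 = 2 \cdot 9 \left(- \frac{14}{3}\right) + 14 = 18 \left(- \frac{14}{3}\right) + 14 = -84 + 14 = -70$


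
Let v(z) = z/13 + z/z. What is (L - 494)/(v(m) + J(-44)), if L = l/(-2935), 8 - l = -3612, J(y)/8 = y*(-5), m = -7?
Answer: -1889563/6717041 ≈ -0.28131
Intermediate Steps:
v(z) = 1 + z/13 (v(z) = z*(1/13) + 1 = z/13 + 1 = 1 + z/13)
J(y) = -40*y (J(y) = 8*(y*(-5)) = 8*(-5*y) = -40*y)
l = 3620 (l = 8 - 1*(-3612) = 8 + 3612 = 3620)
L = -724/587 (L = 3620/(-2935) = 3620*(-1/2935) = -724/587 ≈ -1.2334)
(L - 494)/(v(m) + J(-44)) = (-724/587 - 494)/((1 + (1/13)*(-7)) - 40*(-44)) = -290702/(587*((1 - 7/13) + 1760)) = -290702/(587*(6/13 + 1760)) = -290702/(587*22886/13) = -290702/587*13/22886 = -1889563/6717041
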